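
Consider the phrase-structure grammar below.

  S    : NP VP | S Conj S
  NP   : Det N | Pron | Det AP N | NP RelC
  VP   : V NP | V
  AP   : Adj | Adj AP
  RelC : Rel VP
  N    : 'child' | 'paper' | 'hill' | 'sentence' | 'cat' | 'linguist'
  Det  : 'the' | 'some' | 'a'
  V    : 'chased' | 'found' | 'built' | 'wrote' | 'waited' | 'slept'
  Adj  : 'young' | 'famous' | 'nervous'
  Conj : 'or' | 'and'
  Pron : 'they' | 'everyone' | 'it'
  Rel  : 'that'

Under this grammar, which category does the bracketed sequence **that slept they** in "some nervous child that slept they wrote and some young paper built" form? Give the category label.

RelC

[S [S [NP [NP [Det some] [AP [Adj nervous]] [N child]] [RelC [Rel that] [VP [V slept] [NP [Pron they]]]]] [VP [V wrote]]] [Conj and] [S [NP [Det some] [AP [Adj young]] [N paper]] [VP [V built]]]]
The span 'that slept they' is the RelC node built by RelC → Rel VP.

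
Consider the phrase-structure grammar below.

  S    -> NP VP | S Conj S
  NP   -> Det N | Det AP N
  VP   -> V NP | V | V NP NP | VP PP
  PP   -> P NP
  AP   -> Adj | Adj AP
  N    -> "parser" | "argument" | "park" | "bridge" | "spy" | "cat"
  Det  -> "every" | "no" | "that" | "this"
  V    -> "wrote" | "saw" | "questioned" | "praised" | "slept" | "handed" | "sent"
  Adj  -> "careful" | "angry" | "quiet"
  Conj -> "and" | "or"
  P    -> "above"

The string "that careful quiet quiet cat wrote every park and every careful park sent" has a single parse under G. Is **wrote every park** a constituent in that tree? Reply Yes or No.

Yes

[S [S [NP [Det that] [AP [Adj careful] [AP [Adj quiet] [AP [Adj quiet]]]] [N cat]] [VP [V wrote] [NP [Det every] [N park]]]] [Conj and] [S [NP [Det every] [AP [Adj careful]] [N park]] [VP [V sent]]]]
The words 'wrote every park' are exhaustively dominated by a single VP node (built by VP → V NP), so they form a constituent.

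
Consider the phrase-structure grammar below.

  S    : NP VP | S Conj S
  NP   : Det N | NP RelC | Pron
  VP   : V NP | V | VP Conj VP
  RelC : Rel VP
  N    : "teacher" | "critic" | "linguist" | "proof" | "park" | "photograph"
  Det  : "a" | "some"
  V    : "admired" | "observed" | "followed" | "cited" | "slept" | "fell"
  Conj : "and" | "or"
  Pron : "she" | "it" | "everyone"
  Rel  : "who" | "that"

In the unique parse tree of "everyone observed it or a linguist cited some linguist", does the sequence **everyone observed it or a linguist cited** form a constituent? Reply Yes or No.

[S [S [NP [Pron everyone]] [VP [V observed] [NP [Pron it]]]] [Conj or] [S [NP [Det a] [N linguist]] [VP [V cited] [NP [Det some] [N linguist]]]]]
The smallest constituent containing 'everyone observed it or a linguist cited' is the S spanning 'everyone observed it or a linguist cited some linguist'; no single node in the tree dominates exactly the given words.

No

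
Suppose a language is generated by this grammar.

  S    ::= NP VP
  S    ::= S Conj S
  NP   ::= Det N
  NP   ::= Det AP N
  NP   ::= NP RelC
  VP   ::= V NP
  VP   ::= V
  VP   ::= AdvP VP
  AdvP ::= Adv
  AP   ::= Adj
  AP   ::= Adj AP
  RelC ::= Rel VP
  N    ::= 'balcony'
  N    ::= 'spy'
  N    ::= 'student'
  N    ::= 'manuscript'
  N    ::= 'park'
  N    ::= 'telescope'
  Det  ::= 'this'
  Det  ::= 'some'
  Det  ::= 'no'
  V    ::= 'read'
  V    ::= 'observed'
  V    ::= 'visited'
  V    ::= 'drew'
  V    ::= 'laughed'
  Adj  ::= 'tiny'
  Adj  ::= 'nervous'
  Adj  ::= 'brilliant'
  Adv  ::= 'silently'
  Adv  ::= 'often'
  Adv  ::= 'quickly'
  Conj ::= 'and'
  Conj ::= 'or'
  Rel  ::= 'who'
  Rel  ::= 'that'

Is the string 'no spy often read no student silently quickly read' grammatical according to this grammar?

For S → NP VP, the only prefix that parses as NP is 'no spy', but the remainder 'often read no student silently quickly read' is not a VP under these rules. The alternative S rule S → S Conj S likewise has no satisfying split.

Ungrammatical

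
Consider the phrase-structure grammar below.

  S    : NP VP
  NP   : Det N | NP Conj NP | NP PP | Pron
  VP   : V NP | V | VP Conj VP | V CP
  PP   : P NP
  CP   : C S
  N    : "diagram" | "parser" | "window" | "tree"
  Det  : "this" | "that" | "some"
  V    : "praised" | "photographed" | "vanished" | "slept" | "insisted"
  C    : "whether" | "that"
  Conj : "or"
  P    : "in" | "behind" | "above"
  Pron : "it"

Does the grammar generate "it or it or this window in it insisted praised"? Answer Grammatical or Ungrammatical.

Ungrammatical

A V word can never sit immediately before a V word in any string this grammar generates, so the substring 'insisted praised' rules out a derivation.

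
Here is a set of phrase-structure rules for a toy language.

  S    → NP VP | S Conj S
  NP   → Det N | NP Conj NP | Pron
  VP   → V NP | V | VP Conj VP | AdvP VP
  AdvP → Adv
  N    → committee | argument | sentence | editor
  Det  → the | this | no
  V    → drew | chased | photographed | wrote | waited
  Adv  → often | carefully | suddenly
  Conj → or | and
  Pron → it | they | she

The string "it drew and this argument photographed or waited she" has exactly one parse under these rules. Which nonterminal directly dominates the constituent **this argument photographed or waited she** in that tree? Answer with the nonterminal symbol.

[S [S [NP [Pron it]] [VP [V drew]]] [Conj and] [S [NP [Det this] [N argument]] [VP [VP [V photographed]] [Conj or] [VP [V waited] [NP [Pron she]]]]]]
The span 'this argument photographed or waited she' is the S node built by S → NP VP.
Its mother is the S built by S → S Conj S.

S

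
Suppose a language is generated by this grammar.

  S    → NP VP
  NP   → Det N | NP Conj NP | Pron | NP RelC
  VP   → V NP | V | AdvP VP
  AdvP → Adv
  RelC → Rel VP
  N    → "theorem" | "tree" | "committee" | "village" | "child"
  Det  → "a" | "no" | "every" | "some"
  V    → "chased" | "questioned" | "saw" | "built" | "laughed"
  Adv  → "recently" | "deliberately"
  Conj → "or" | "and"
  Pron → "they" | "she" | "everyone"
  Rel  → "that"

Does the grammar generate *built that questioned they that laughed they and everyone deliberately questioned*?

Ungrammatical

For S → NP VP, no prefix of the string parses as an NP.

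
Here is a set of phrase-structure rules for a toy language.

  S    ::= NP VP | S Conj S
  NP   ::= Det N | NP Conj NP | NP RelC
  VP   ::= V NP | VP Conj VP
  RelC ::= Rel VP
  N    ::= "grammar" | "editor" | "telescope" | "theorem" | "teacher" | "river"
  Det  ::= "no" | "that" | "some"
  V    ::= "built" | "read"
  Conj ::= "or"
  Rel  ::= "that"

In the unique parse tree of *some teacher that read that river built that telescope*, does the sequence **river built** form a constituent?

[S [NP [NP [Det some] [N teacher]] [RelC [Rel that] [VP [V read] [NP [Det that] [N river]]]]] [VP [V built] [NP [Det that] [N telescope]]]]
The smallest constituent containing 'river built' is the S spanning 'some teacher that read that river built that telescope'; no single node in the tree dominates exactly the given words.

No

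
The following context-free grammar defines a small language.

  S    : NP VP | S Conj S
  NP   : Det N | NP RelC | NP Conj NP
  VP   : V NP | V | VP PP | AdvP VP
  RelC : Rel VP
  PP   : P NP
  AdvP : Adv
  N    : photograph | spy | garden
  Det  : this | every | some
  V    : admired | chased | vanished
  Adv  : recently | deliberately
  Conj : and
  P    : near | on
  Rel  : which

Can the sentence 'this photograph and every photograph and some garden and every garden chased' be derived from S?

Grammatical

[S [NP [NP [Det this] [N photograph]] [Conj and] [NP [NP [Det every] [N photograph]] [Conj and] [NP [NP [Det some] [N garden]] [Conj and] [NP [Det every] [N garden]]]]] [VP [V chased]]]
Each bracket corresponds to one application of a listed rule, so the string is derivable from S.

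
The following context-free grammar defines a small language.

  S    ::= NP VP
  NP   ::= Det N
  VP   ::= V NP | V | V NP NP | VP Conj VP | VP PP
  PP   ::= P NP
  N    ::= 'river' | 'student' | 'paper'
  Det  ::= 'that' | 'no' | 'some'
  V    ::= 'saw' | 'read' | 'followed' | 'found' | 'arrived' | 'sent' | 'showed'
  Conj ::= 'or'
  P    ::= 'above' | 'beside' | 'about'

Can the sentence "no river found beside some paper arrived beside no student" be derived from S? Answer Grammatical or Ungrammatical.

Ungrammatical

For S → NP VP, the only prefix that parses as NP is 'no river', but the remainder 'found beside some paper arrived beside no student' is not a VP under these rules.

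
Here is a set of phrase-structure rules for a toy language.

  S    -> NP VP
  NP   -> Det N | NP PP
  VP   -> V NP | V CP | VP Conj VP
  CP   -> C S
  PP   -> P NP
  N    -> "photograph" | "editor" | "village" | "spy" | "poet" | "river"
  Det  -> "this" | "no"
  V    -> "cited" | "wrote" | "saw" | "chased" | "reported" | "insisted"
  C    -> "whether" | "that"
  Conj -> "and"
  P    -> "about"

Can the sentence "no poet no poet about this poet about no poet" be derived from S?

Ungrammatical

An N word can never sit immediately before a Det word in any string this grammar generates, so the substring 'poet no' rules out a derivation.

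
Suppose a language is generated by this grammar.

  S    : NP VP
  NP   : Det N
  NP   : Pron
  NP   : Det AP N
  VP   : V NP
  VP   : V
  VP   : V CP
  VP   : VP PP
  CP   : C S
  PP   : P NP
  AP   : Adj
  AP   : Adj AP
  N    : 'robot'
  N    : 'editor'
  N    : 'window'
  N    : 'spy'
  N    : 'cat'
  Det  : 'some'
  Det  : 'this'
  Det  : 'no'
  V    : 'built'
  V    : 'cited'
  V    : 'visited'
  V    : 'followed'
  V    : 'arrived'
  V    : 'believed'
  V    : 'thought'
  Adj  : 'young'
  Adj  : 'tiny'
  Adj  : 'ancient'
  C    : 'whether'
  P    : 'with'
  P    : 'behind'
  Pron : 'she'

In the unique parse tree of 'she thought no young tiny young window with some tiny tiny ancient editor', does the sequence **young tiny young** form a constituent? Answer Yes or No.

Yes

[S [NP [Pron she]] [VP [VP [V thought] [NP [Det no] [AP [Adj young] [AP [Adj tiny] [AP [Adj young]]]] [N window]]] [PP [P with] [NP [Det some] [AP [Adj tiny] [AP [Adj tiny] [AP [Adj ancient]]]] [N editor]]]]]
The words 'young tiny young' are exhaustively dominated by a single AP node (built by AP → Adj AP), so they form a constituent.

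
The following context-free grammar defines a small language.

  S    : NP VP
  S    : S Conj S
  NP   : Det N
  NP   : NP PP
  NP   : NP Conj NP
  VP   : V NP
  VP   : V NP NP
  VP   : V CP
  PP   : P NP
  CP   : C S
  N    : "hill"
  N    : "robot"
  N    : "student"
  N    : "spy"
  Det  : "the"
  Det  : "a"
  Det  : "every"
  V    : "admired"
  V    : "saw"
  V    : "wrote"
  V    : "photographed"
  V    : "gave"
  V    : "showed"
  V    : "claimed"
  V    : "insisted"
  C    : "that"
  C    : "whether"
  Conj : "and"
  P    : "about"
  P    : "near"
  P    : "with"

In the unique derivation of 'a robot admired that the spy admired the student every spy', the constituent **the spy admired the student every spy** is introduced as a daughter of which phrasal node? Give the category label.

S
  NP
    Det: a
    N: robot
  VP
    V: admired
    CP
      C: that
      S
        NP
          Det: the
          N: spy
        VP
          V: admired
          NP
            Det: the
            N: student
          NP
            Det: every
            N: spy
The span 'the spy admired the student every spy' is the S node built by S → NP VP.
Its mother is the CP built by CP → C S.

CP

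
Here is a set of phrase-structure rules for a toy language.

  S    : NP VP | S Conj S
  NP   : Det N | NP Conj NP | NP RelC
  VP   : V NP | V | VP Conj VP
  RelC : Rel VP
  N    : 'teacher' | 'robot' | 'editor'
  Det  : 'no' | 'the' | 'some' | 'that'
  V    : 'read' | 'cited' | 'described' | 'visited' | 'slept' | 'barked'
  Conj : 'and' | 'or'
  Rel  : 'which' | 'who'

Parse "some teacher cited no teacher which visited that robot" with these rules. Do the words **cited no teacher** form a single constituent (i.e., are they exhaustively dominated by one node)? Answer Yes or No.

No

[S [NP [Det some] [N teacher]] [VP [V cited] [NP [NP [Det no] [N teacher]] [RelC [Rel which] [VP [V visited] [NP [Det that] [N robot]]]]]]]
The smallest constituent containing 'cited no teacher' is the VP spanning 'cited no teacher which visited that robot'; no single node in the tree dominates exactly the given words.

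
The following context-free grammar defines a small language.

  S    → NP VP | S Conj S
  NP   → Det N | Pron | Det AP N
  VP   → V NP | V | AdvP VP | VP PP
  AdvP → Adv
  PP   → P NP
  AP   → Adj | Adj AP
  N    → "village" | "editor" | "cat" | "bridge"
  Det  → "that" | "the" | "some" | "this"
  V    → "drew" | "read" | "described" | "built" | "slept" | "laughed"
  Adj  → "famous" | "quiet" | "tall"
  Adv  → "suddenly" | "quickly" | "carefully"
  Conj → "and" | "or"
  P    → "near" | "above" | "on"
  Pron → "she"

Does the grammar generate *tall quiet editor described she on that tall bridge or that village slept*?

For S → NP VP, no prefix of the string parses as an NP. The alternative S rule S → S Conj S likewise has no satisfying split.

Ungrammatical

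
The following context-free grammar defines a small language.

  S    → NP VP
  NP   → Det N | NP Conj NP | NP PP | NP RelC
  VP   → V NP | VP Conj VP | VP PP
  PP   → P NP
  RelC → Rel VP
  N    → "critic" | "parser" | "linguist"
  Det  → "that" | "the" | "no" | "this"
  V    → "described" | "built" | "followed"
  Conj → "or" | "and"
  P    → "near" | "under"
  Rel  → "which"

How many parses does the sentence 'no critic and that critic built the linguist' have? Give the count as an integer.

[S [NP [NP [Det no] [N critic]] [Conj and] [NP [Det that] [N critic]]] [VP [V built] [NP [Det the] [N linguist]]]]
No rule offers an alternative attachment or grouping for any span, so this is the only derivation.

1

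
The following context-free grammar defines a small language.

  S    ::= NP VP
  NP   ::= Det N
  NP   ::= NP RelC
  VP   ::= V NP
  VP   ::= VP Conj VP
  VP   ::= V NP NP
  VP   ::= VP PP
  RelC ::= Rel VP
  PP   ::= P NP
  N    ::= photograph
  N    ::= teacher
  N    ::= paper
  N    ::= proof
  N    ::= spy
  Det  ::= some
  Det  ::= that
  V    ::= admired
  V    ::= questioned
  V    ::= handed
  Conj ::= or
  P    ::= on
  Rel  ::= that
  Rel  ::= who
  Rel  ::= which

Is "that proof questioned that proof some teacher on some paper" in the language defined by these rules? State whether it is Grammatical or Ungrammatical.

[S [NP [Det that] [N proof]] [VP [VP [V questioned] [NP [Det that] [N proof]] [NP [Det some] [N teacher]]] [PP [P on] [NP [Det some] [N paper]]]]]
The bracketing above is licensed at every node by one of the given productions, with S at the root.

Grammatical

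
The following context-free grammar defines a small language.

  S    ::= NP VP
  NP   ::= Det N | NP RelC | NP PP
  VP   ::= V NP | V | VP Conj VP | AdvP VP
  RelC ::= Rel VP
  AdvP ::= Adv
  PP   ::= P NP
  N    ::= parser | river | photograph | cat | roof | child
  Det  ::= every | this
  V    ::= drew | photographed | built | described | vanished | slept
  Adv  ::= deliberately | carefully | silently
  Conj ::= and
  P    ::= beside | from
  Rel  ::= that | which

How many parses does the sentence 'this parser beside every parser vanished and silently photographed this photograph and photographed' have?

Two of the 3 distinct bracketings:
[S [NP [NP [Det this] [N parser]] [PP [P beside] [NP [Det every] [N parser]]]] [VP [VP [V vanished]] [Conj and] [VP [VP [AdvP [Adv silently]] [VP [V photographed] [NP [Det this] [N photograph]]]] [Conj and] [VP [V photographed]]]]]
[S [NP [NP [Det this] [N parser]] [PP [P beside] [NP [Det every] [N parser]]]] [VP [VP [V vanished]] [Conj and] [VP [AdvP [Adv silently]] [VP [VP [V photographed] [NP [Det this] [N photograph]]] [Conj and] [VP [V photographed]]]]]]
The trees differ in how a recursive rule is bracketed over the same span.

3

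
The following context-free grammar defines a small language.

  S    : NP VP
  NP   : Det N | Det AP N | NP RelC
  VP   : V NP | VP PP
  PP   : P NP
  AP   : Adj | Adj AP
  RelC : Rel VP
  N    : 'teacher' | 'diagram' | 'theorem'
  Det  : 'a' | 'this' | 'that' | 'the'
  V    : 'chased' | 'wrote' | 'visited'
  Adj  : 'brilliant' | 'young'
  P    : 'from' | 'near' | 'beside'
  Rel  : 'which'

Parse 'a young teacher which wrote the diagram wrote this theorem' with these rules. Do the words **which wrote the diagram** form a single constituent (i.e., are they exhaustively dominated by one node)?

Yes

[S [NP [NP [Det a] [AP [Adj young]] [N teacher]] [RelC [Rel which] [VP [V wrote] [NP [Det the] [N diagram]]]]] [VP [V wrote] [NP [Det this] [N theorem]]]]
The words 'which wrote the diagram' are exhaustively dominated by a single RelC node (built by RelC → Rel VP), so they form a constituent.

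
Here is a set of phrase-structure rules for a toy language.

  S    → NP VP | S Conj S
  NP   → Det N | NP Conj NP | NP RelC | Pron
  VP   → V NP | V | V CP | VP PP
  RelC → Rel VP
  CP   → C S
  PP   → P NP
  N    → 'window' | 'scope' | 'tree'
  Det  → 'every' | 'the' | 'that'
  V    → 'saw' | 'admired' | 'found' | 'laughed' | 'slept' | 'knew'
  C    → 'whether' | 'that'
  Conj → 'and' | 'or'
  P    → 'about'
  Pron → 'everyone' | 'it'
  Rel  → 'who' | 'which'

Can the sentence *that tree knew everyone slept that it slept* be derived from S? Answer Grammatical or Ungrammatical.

Ungrammatical

For S → NP VP, the only prefix that parses as NP is 'that tree', but the remainder 'knew everyone slept that it slept' is not a VP under these rules. The alternative S rule S → S Conj S likewise has no satisfying split.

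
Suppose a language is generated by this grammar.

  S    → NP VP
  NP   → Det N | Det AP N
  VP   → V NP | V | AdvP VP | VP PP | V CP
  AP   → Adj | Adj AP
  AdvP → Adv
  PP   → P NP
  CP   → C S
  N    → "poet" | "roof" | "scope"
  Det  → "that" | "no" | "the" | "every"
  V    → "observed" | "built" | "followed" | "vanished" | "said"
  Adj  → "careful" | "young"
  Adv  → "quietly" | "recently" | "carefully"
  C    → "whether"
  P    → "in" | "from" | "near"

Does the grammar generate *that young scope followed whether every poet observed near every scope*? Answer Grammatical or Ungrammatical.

[S [NP [Det that] [AP [Adj young]] [N scope]] [VP [VP [V followed] [CP [C whether] [S [NP [Det every] [N poet]] [VP [V observed]]]]] [PP [P near] [NP [Det every] [N scope]]]]]
Each bracket corresponds to one application of a listed rule, so the string is derivable from S.

Grammatical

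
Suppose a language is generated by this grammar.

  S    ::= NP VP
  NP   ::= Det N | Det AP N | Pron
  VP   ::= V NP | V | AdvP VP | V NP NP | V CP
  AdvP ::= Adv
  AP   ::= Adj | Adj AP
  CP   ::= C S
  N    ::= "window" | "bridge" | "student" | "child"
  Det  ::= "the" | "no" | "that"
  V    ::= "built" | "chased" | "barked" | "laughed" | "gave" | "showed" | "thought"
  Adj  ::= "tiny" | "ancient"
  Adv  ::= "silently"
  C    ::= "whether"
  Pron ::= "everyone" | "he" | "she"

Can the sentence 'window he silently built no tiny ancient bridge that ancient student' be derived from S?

For S → NP VP, no prefix of the string parses as an NP.

Ungrammatical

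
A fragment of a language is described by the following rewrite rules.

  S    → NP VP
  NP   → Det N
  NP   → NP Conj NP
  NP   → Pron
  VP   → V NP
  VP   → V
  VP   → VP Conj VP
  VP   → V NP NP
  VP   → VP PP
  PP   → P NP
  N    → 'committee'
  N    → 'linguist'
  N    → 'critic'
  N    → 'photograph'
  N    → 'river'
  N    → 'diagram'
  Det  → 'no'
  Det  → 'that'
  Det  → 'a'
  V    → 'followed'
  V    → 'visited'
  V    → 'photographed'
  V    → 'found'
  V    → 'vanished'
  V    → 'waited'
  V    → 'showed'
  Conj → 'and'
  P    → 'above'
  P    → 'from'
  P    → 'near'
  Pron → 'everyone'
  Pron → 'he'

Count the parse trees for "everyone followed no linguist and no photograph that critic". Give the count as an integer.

[S [NP [Pron everyone]] [VP [V followed] [NP [NP [Det no] [N linguist]] [Conj and] [NP [Det no] [N photograph]]] [NP [Det that] [N critic]]]]
No rule offers an alternative attachment or grouping for any span, so this is the only derivation.

1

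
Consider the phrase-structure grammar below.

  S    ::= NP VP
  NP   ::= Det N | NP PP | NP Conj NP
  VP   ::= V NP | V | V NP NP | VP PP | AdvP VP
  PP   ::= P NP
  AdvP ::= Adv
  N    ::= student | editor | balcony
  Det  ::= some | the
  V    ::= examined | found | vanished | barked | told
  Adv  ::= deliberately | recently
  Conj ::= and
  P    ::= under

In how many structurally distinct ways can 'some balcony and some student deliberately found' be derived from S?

1

[S [NP [NP [Det some] [N balcony]] [Conj and] [NP [Det some] [N student]]] [VP [AdvP [Adv deliberately]] [VP [V found]]]]
No rule offers an alternative attachment or grouping for any span, so this is the only derivation.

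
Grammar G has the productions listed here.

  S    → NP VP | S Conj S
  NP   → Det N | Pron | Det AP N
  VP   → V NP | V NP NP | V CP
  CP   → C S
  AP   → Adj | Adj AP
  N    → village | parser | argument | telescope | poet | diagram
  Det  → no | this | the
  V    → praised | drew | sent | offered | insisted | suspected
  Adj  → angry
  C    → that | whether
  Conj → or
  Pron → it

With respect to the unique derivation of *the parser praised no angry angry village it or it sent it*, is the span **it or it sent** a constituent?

No

[S [S [NP [Det the] [N parser]] [VP [V praised] [NP [Det no] [AP [Adj angry] [AP [Adj angry]]] [N village]] [NP [Pron it]]]] [Conj or] [S [NP [Pron it]] [VP [V sent] [NP [Pron it]]]]]
The smallest constituent containing 'it or it sent' is the S spanning 'the parser praised no angry angry village it or it sent it'; no single node in the tree dominates exactly the given words.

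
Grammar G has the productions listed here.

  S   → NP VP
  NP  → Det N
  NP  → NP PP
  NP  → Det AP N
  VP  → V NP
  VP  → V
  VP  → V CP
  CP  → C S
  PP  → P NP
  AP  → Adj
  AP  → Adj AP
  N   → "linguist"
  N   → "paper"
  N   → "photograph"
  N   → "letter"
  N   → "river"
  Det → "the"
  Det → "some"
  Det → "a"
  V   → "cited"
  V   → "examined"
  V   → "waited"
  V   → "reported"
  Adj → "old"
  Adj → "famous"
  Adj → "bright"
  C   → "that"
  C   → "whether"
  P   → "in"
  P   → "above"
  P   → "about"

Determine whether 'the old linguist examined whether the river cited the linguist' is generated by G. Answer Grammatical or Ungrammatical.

S
  NP
    Det: the
    AP
      Adj: old
    N: linguist
  VP
    V: examined
    CP
      C: whether
      S
        NP
          Det: the
          N: river
        VP
          V: cited
          NP
            Det: the
            N: linguist
Every word is introduced by a lexical rule and the phrasal rules combine the resulting categories into a single S.

Grammatical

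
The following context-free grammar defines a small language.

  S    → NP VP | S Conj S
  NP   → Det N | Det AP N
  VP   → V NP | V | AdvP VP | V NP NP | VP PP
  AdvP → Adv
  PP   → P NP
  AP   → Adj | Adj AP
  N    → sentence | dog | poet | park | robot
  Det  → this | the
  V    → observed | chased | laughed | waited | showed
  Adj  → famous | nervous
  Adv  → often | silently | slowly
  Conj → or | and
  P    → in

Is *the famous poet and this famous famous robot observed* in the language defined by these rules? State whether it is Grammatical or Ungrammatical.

For S → NP VP, the only prefix that parses as NP is 'the famous poet', but the remainder 'and this famous famous robot observed' is not a VP under these rules. The alternative S rule S → S Conj S likewise has no satisfying split.

Ungrammatical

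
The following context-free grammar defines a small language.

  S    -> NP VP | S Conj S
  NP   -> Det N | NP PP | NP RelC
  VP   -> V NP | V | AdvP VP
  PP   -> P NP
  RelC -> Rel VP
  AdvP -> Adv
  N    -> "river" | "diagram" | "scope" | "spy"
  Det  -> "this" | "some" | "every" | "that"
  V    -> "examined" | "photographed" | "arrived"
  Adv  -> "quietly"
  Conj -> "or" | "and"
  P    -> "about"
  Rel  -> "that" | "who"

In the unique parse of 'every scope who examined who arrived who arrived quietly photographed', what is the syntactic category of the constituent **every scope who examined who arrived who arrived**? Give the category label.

[S [NP [NP [NP [NP [Det every] [N scope]] [RelC [Rel who] [VP [V examined]]]] [RelC [Rel who] [VP [V arrived]]]] [RelC [Rel who] [VP [V arrived]]]] [VP [AdvP [Adv quietly]] [VP [V photographed]]]]
The span 'every scope who examined who arrived who arrived' is the NP node built by NP → NP RelC.

NP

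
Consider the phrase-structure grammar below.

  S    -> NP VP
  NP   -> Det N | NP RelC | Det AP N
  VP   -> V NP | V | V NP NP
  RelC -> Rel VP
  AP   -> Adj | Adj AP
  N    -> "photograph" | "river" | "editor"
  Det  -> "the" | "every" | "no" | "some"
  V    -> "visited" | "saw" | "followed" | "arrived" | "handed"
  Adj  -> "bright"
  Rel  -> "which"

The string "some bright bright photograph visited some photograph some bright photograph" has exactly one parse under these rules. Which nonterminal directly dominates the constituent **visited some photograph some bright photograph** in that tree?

[S [NP [Det some] [AP [Adj bright] [AP [Adj bright]]] [N photograph]] [VP [V visited] [NP [Det some] [N photograph]] [NP [Det some] [AP [Adj bright]] [N photograph]]]]
The span 'visited some photograph some bright photograph' is the VP node built by VP → V NP NP.
Its mother is the S built by S → NP VP.

S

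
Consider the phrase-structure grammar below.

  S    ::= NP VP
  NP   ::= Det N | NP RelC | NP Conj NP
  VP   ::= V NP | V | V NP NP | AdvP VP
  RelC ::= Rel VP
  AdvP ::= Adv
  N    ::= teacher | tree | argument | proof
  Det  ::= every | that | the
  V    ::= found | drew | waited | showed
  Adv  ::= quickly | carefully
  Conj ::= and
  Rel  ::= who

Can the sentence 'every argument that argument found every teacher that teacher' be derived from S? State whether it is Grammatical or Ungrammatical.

Ungrammatical

For S → NP VP, the only prefix that parses as NP is 'every argument', but the remainder 'that argument found every teacher that teacher' is not a VP under these rules.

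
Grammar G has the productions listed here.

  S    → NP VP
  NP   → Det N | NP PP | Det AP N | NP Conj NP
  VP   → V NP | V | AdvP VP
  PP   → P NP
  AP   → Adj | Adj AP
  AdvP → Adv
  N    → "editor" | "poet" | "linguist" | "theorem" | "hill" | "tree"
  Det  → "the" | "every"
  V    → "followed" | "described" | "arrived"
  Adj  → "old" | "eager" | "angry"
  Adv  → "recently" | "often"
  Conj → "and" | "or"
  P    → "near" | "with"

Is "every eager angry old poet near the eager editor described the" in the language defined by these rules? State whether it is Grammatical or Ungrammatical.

For S → NP VP, every NP-prefix leaves a non-VP remainder: after 'every eager angry old poet' the remainder is not a VP; after 'every eager angry old poet near the eager editor' the remainder is not a VP.

Ungrammatical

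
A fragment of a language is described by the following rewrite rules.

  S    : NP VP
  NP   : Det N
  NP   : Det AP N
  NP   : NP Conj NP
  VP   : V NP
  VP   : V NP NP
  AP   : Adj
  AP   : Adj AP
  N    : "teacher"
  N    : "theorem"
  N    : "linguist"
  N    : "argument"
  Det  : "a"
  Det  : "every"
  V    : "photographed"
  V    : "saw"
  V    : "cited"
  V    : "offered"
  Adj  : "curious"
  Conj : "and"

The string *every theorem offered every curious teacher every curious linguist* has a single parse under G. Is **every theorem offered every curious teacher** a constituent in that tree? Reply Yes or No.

[S [NP [Det every] [N theorem]] [VP [V offered] [NP [Det every] [AP [Adj curious]] [N teacher]] [NP [Det every] [AP [Adj curious]] [N linguist]]]]
The smallest constituent containing 'every theorem offered every curious teacher' is the S spanning 'every theorem offered every curious teacher every curious linguist'; no single node in the tree dominates exactly the given words.

No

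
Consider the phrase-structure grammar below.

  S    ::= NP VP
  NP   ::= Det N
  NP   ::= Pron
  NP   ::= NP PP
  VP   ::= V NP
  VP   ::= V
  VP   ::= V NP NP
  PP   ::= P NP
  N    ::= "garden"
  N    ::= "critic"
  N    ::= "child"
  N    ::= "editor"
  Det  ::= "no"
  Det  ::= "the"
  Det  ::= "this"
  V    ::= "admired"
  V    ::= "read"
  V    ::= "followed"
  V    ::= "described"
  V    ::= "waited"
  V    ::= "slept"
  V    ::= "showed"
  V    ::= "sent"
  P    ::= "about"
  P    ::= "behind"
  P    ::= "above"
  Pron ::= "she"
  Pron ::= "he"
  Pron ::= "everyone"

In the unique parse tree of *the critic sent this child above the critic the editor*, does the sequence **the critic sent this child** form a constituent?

[S [NP [Det the] [N critic]] [VP [V sent] [NP [NP [Det this] [N child]] [PP [P above] [NP [Det the] [N critic]]]] [NP [Det the] [N editor]]]]
The smallest constituent containing 'the critic sent this child' is the S spanning 'the critic sent this child above the critic the editor'; no single node in the tree dominates exactly the given words.

No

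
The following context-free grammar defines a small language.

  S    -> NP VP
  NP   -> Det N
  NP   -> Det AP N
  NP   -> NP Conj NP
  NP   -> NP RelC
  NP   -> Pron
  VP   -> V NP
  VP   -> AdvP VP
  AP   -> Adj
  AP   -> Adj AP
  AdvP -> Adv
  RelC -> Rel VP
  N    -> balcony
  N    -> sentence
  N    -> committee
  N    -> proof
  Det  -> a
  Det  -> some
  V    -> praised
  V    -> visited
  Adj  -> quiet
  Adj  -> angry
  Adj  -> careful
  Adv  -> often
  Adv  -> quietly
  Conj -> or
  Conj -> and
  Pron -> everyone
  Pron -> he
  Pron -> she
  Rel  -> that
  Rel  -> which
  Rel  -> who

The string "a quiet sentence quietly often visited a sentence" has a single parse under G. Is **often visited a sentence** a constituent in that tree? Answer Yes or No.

[S [NP [Det a] [AP [Adj quiet]] [N sentence]] [VP [AdvP [Adv quietly]] [VP [AdvP [Adv often]] [VP [V visited] [NP [Det a] [N sentence]]]]]]
The words 'often visited a sentence' are exhaustively dominated by a single VP node (built by VP → AdvP VP), so they form a constituent.

Yes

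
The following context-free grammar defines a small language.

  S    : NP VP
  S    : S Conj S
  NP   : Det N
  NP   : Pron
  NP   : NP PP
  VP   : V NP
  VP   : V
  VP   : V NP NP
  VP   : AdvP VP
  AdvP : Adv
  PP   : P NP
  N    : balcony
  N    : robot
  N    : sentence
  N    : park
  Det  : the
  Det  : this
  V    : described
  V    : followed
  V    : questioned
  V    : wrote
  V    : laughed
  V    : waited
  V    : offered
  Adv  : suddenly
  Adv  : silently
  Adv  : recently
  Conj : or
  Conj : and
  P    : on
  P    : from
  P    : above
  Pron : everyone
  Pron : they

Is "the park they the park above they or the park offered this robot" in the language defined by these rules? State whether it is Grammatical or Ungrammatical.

For S → NP VP, the only prefix that parses as NP is 'the park', but the remainder 'they the park above they or the park offered this robot' is not a VP under these rules. The alternative S rule S → S Conj S likewise has no satisfying split.

Ungrammatical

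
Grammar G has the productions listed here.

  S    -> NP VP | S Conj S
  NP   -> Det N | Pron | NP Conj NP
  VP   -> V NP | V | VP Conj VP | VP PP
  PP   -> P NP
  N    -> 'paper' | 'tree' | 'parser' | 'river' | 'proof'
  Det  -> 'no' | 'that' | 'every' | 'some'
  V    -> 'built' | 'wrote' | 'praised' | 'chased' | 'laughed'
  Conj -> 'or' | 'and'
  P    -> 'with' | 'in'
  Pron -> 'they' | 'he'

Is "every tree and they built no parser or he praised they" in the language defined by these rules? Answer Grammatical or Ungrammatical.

[S [S [NP [NP [Det every] [N tree]] [Conj and] [NP [Pron they]]] [VP [V built] [NP [Det no] [N parser]]]] [Conj or] [S [NP [Pron he]] [VP [V praised] [NP [Pron they]]]]]
Each bracket corresponds to one application of a listed rule, so the string is derivable from S.

Grammatical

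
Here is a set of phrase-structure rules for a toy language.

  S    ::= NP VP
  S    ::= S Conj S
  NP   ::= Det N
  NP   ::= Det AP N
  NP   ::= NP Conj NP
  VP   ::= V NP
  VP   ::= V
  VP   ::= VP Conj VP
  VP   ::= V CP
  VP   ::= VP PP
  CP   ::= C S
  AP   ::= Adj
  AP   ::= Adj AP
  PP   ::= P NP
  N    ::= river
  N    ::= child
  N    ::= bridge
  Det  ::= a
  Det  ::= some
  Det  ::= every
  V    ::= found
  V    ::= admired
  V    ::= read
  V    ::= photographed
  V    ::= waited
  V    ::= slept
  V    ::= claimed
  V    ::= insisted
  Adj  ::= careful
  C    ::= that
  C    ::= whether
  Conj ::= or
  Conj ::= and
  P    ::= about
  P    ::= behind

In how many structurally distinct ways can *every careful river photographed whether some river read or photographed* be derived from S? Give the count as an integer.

The two bracketings:
[S [NP [Det every] [AP [Adj careful]] [N river]] [VP [VP [V photographed] [CP [C whether] [S [NP [Det some] [N river]] [VP [V read]]]]] [Conj or] [VP [V photographed]]]]
[S [NP [Det every] [AP [Adj careful]] [N river]] [VP [V photographed] [CP [C whether] [S [NP [Det some] [N river]] [VP [VP [V read]] [Conj or] [VP [V photographed]]]]]]]
The trees differ in how a recursive rule is bracketed over the same span.

2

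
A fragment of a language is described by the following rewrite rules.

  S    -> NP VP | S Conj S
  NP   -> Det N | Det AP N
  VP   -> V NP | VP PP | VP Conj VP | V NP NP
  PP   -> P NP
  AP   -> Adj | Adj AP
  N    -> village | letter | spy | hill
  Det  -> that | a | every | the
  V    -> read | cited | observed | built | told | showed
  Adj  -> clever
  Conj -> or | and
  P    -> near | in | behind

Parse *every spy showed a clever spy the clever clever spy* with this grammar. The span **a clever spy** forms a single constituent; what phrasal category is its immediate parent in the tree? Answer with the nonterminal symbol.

VP

[S [NP [Det every] [N spy]] [VP [V showed] [NP [Det a] [AP [Adj clever]] [N spy]] [NP [Det the] [AP [Adj clever] [AP [Adj clever]]] [N spy]]]]
The span 'a clever spy' is the NP node built by NP → Det AP N.
Its mother is the VP built by VP → V NP NP.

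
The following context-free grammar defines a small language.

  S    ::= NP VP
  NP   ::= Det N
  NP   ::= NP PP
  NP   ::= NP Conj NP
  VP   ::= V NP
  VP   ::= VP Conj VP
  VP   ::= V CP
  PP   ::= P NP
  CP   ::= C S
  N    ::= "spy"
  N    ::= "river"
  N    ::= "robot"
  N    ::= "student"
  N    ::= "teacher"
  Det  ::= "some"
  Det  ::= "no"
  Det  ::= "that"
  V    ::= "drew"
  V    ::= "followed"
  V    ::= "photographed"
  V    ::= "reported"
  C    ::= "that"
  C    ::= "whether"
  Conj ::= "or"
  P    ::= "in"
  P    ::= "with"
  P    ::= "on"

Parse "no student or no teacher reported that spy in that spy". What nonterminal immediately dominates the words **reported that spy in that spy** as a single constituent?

[S [NP [NP [Det no] [N student]] [Conj or] [NP [Det no] [N teacher]]] [VP [V reported] [NP [NP [Det that] [N spy]] [PP [P in] [NP [Det that] [N spy]]]]]]
The span 'reported that spy in that spy' is the VP node built by VP → V NP.

VP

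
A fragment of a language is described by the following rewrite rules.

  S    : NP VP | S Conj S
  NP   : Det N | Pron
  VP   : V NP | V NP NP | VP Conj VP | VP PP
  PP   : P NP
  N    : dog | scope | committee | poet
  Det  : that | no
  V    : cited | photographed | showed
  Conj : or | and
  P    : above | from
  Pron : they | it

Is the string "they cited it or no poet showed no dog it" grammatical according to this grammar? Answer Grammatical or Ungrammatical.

Grammatical

[S [S [NP [Pron they]] [VP [V cited] [NP [Pron it]]]] [Conj or] [S [NP [Det no] [N poet]] [VP [V showed] [NP [Det no] [N dog]] [NP [Pron it]]]]]
The bracketing above is licensed at every node by one of the given productions, with S at the root.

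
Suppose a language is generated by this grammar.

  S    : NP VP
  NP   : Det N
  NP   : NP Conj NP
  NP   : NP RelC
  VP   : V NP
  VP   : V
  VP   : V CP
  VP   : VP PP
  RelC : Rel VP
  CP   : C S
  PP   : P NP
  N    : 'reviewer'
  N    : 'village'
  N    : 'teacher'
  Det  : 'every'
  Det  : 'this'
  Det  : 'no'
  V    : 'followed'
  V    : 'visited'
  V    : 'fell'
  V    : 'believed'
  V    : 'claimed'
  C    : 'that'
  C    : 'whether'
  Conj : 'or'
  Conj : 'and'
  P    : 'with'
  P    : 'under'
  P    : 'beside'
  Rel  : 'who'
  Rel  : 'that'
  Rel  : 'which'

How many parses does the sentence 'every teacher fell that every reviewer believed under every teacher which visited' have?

2

The two bracketings:
[S [NP [Det every] [N teacher]] [VP [V fell] [CP [C that] [S [NP [Det every] [N reviewer]] [VP [VP [V believed]] [PP [P under] [NP [NP [Det every] [N teacher]] [RelC [Rel which] [VP [V visited]]]]]]]]]]
[S [NP [Det every] [N teacher]] [VP [VP [V fell] [CP [C that] [S [NP [Det every] [N reviewer]] [VP [V believed]]]]] [PP [P under] [NP [NP [Det every] [N teacher]] [RelC [Rel which] [VP [V visited]]]]]]]
The trees differ in how a recursive rule is bracketed over the same span.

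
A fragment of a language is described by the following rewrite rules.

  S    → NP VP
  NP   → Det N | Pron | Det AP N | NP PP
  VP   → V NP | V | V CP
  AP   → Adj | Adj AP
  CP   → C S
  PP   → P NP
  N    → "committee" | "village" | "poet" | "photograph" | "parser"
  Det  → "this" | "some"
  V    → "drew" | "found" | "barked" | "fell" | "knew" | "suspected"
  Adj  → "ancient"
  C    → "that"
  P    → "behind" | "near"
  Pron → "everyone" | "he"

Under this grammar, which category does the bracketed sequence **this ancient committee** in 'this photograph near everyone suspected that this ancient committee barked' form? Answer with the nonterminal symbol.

NP

[S [NP [NP [Det this] [N photograph]] [PP [P near] [NP [Pron everyone]]]] [VP [V suspected] [CP [C that] [S [NP [Det this] [AP [Adj ancient]] [N committee]] [VP [V barked]]]]]]
The span 'this ancient committee' is the NP node built by NP → Det AP N.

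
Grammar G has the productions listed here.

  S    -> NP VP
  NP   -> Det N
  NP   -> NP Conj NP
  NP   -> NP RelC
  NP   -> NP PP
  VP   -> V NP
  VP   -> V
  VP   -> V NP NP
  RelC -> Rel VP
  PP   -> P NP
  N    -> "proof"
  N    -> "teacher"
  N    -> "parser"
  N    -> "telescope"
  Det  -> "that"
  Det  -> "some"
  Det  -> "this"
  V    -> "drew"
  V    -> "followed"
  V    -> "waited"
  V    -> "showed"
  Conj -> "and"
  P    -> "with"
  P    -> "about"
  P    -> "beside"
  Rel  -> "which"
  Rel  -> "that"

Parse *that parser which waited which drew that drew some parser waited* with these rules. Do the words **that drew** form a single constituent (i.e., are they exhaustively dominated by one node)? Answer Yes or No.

[S [NP [NP [NP [NP [Det that] [N parser]] [RelC [Rel which] [VP [V waited]]]] [RelC [Rel which] [VP [V drew]]]] [RelC [Rel that] [VP [V drew] [NP [Det some] [N parser]]]]] [VP [V waited]]]
The smallest constituent containing 'that drew' is the RelC spanning 'that drew some parser'; no single node in the tree dominates exactly the given words.

No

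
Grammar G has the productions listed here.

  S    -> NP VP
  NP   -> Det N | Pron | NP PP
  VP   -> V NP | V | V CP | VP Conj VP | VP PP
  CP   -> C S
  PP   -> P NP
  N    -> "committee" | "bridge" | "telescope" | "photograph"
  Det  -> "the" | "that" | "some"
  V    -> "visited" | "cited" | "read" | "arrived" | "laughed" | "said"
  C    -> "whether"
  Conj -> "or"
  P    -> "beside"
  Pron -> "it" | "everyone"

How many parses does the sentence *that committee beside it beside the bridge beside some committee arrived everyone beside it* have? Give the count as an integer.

10

Two of the 10 distinct bracketings:
[S [NP [NP [Det that] [N committee]] [PP [P beside] [NP [NP [Pron it]] [PP [P beside] [NP [NP [Det the] [N bridge]] [PP [P beside] [NP [Det some] [N committee]]]]]]]] [VP [V arrived] [NP [NP [Pron everyone]] [PP [P beside] [NP [Pron it]]]]]]
[S [NP [NP [Det that] [N committee]] [PP [P beside] [NP [NP [Pron it]] [PP [P beside] [NP [NP [Det the] [N bridge]] [PP [P beside] [NP [Det some] [N committee]]]]]]]] [VP [VP [V arrived] [NP [Pron everyone]]] [PP [P beside] [NP [Pron it]]]]]
The difference turns on whether VP → VP PP is used at the relevant span, versus an alternative expansion of VP.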